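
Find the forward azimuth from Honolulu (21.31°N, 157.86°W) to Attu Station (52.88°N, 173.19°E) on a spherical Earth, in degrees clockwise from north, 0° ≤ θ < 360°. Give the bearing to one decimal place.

Δλ = 173.19 − -157.86 = 331.05°; wrapped into (−180°, 180°]: -28.95°.
θ = atan2( sin Δλ · cos φ₂ , cos φ₁ · sin φ₂ − sin φ₁ · cos φ₂ · cos Δλ )
  = atan2(-0.29212, 0.55094) = -27.933° → normalised to [0°, 360°): 332.067°.

332.1°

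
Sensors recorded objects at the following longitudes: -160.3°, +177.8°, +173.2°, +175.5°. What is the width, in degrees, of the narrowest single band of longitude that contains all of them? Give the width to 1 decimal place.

26.5°

Sort the longitudes: -160.3°, +173.2°, +175.5°, +177.8°.
Eastward gaps between consecutive values (wrapping around): 333.5°, 2.3°, 2.3°, 21.9°.
Largest gap = 333.5° ⇒ minimal covering band is its complement: 360° − 333.5° = 26.5°.
Band runs from +173.2° eastward to -160.3°, crossing the antimeridian.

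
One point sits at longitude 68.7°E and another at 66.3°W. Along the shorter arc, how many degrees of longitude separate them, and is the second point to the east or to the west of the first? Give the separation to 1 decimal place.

135.0° west

Raw difference: -66.3 − 68.7 = -135.0°.
Normalise into (−180°, 180°]: -135.0° stays -135.0°.
Negative ⇒ the second point lies to the west; separation 135.0°.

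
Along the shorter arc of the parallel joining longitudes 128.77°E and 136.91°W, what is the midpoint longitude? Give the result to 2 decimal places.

175.93°E

Signed shortest Δλ from +128.77° to -136.91° is +94.32°.
Midpoint longitude = +128.77° + (+94.32°)/2 = +128.77° + 47.16° = +175.93°.
(The naïve average (+128.77 + -136.91)/2 = -4.07° is on the wrong side of the globe.)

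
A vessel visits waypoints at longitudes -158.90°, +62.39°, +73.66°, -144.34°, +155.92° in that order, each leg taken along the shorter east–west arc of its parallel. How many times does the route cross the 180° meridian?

Leg 1: -158.90° → +62.39°, shortest Δλ = -138.71° (west) — crosses 180°.
Leg 2: +62.39° → +73.66°, shortest Δλ = 11.27° (east) — does not cross 180°.
Leg 3: +73.66° → -144.34°, shortest Δλ = 142.0° (east) — crosses 180°.
Leg 4: -144.34° → +155.92°, shortest Δλ = -59.74° (west) — crosses 180°.
Total crossings: 3.

3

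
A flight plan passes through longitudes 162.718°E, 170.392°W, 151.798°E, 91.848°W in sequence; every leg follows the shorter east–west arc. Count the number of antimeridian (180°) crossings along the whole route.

Leg 1: +162.718° → -170.392°, shortest Δλ = 26.89° (east) — crosses 180°.
Leg 2: -170.392° → +151.798°, shortest Δλ = -37.81° (west) — crosses 180°.
Leg 3: +151.798° → -91.848°, shortest Δλ = 116.354° (east) — crosses 180°.
Total crossings: 3.

3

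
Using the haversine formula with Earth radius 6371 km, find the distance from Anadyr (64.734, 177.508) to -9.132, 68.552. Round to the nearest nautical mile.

6381 nmi

Δλ = 68.552 − 177.508 = -108.956°.
Δφ = -9.132 − 64.734 = -73.866°.
a = sin²(Δφ/2) + cos φ₁ · cos φ₂ · sin²(Δλ/2) = 0.640209.
c = 2·atan2(√a, √(1−a)) = 1.85503 rad → d = 6371·c ≈ 11818.38 km ≈ 6381.41 nmi.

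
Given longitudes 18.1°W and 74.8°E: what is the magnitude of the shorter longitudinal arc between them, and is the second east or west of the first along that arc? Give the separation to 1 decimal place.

Raw difference: 74.8 − -18.1 = 92.9°.
Normalise into (−180°, 180°]: 92.9° stays 92.9°.
Positive ⇒ the second point lies to the east; separation 92.9°.

92.9° east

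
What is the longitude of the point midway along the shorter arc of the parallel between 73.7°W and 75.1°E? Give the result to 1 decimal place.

Signed shortest Δλ from -73.7° to +75.1° is +148.8°.
Midpoint longitude = -73.7° + (+148.8°)/2 = -73.7° + 74.4° = +0.7°.

0.7°E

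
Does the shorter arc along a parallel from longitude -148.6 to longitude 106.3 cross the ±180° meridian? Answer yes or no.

Naïve |106.3 − -148.6| = 254.9° > 180°, so the shorter arc goes the other way round — across 180°.
Signed shortest Δλ = ((106.3 − -148.6 + 180) mod 360) − 180 = -105.1°.
Going west by 105.1° from -148.6° passes through 180° before reaching +106.3°.

Yes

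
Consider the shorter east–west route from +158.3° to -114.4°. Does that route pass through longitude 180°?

Naïve |-114.4 − 158.3| = 272.7° > 180°, so the shorter arc goes the other way round — across 180°.
Signed shortest Δλ = ((-114.4 − 158.3 + 180) mod 360) − 180 = 87.3°.
Going east by 87.3° from +158.3° passes through 180° before reaching -114.4°.

Yes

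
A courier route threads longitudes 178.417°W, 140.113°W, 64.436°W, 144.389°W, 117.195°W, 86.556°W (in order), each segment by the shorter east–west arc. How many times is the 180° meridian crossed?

0

Leg 1: -178.417° → -140.113°, shortest Δλ = 38.304° (east) — does not cross 180°.
Leg 2: -140.113° → -64.436°, shortest Δλ = 75.677° (east) — does not cross 180°.
Leg 3: -64.436° → -144.389°, shortest Δλ = -79.953° (west) — does not cross 180°.
Leg 4: -144.389° → -117.195°, shortest Δλ = 27.194° (east) — does not cross 180°.
Leg 5: -117.195° → -86.556°, shortest Δλ = 30.639° (east) — does not cross 180°.
Total crossings: 0.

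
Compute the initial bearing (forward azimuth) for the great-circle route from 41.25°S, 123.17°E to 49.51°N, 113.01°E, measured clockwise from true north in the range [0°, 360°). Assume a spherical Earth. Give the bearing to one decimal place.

353.4°

Δλ = 113.01 − 123.17 = -10.16°.
θ = atan2( sin Δλ · cos φ₂ , cos φ₁ · sin φ₂ − sin φ₁ · cos φ₂ · cos Δλ )
  = atan2(-0.11454, 0.99320) = -6.578° → normalised to [0°, 360°): 353.422°.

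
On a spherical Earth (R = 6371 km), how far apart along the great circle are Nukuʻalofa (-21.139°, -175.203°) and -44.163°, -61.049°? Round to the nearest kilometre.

Δλ = -61.049 − -175.203 = 114.154°.
Δφ = -44.163 − -21.139 = -23.024°.
a = sin²(Δφ/2) + cos φ₁ · cos φ₂ · sin²(Δλ/2) = 0.511266.
c = 2·atan2(√a, √(1−a)) = 1.59333 rad → d = 6371·c ≈ 10151.11 km.

10151 km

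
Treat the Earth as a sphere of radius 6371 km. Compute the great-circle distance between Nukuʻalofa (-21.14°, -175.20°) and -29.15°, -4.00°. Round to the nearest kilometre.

14344 km

Δλ = -4.00 − -175.20 = 171.20°.
Δφ = -29.15 − -21.14 = -8.01°.
a = sin²(Δφ/2) + cos φ₁ · cos φ₂ · sin²(Δλ/2) = 0.814657.
c = 2·atan2(√a, √(1−a)) = 2.25147 rad → d = 6371·c ≈ 14344.09 km.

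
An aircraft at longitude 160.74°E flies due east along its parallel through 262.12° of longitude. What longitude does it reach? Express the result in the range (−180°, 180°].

62.86°E

Start at +160.74°; shift +262.12° → +422.86°.
+422.86° lies outside (−180°, 180°]; subtract 360° → +62.86°.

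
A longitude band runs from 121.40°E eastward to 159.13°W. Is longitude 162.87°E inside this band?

Yes

Band width going east from +121.40° to -159.13°: ((-159.13 − 121.40) mod 360) = 79.47°.
Offset of +162.87° east of the west edge: ((162.87 − 121.40) mod 360) = 41.47°.
41.47° ≤ 79.47° ⇒ inside.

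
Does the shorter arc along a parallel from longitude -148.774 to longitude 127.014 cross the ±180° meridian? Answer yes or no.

Naïve |127.014 − -148.774| = 275.788° > 180°, so the shorter arc goes the other way round — across 180°.
Signed shortest Δλ = ((127.014 − -148.774 + 180) mod 360) − 180 = -84.212°.
Going west by 84.212° from -148.774° passes through 180° before reaching +127.014°.

Yes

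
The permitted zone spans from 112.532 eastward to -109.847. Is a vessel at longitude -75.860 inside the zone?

Band width going east from +112.532° to -109.847°: ((-109.847 − 112.532) mod 360) = 137.621°.
Offset of -75.860° east of the west edge: ((-75.860 − 112.532) mod 360) = 171.608°.
171.608° > 137.621° ⇒ outside.

No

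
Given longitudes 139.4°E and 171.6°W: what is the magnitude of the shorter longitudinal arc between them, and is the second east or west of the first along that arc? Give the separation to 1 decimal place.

49.0° east

Raw difference: -171.6 − 139.4 = -311.0°.
Normalise into (−180°, 180°]: -311.0° + 360° = 49.0°.
Positive ⇒ the second point lies to the east; separation 49.0°.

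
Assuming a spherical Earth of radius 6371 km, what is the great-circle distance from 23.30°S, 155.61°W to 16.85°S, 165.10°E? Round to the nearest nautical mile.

Δλ = 165.10 − -155.61 = 320.71°; wrapped into (−180°, 180°]: -39.29°.
Δφ = -16.85 − -23.30 = 6.45°.
a = sin²(Δφ/2) + cos φ₁ · cos φ₂ · sin²(Δλ/2) = 0.102515.
c = 2·atan2(√a, √(1−a)) = 0.65184 rad → d = 6371·c ≈ 4152.86 km ≈ 2242.37 nmi.

2242 nmi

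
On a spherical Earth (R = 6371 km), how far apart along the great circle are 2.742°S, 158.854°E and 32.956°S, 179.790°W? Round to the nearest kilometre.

4029 km

Δλ = -179.790 − 158.854 = -338.644°; wrapped into (−180°, 180°]: 21.356°.
Δφ = -32.956 − -2.742 = -30.214°.
a = sin²(Δφ/2) + cos φ₁ · cos φ₂ · sin²(Δλ/2) = 0.096699.
c = 2·atan2(√a, √(1−a)) = 0.63241 rad → d = 6371·c ≈ 4029.12 km.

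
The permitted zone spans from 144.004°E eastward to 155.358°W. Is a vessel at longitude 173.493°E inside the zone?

Band width going east from +144.004° to -155.358°: ((-155.358 − 144.004) mod 360) = 60.638°.
Offset of +173.493° east of the west edge: ((173.493 − 144.004) mod 360) = 29.489°.
29.489° ≤ 60.638° ⇒ inside.

Yes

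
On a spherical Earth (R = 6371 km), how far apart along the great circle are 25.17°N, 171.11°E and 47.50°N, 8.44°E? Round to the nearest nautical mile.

Δλ = 8.44 − 171.11 = -162.67°.
Δφ = 47.50 − 25.17 = 22.33°.
a = sin²(Δφ/2) + cos φ₁ · cos φ₂ · sin²(Δλ/2) = 0.635059.
c = 2·atan2(√a, √(1−a)) = 1.84431 rad → d = 6371·c ≈ 11750.11 km ≈ 6344.55 nmi.

6345 nmi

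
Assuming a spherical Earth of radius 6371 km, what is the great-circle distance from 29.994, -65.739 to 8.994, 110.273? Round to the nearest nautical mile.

Δλ = 110.273 − -65.739 = 176.012°.
Δφ = 8.994 − 29.994 = -21.000°.
a = sin²(Δφ/2) + cos φ₁ · cos φ₂ · sin²(Δλ/2) = 0.887603.
c = 2·atan2(√a, √(1−a)) = 2.45784 rad → d = 6371·c ≈ 15658.89 km ≈ 8455.12 nmi.

8455 nmi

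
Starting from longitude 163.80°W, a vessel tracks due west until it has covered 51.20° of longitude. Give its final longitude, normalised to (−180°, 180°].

145.00°E

Start at -163.80°; shift −51.20° → -215.00°.
-215.00° lies outside (−180°, 180°]; add 360° → +145.00°.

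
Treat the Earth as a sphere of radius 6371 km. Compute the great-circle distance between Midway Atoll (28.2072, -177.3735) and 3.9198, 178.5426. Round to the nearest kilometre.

2735 km

Δλ = 178.5426 − -177.3735 = 355.9161°; wrapped into (−180°, 180°]: -4.0839°.
Δφ = 3.9198 − 28.2072 = -24.2874°.
a = sin²(Δφ/2) + cos φ₁ · cos φ₂ · sin²(Δλ/2) = 0.045369.
c = 2·atan2(√a, √(1−a)) = 0.42929 rad → d = 6371·c ≈ 2735.01 km.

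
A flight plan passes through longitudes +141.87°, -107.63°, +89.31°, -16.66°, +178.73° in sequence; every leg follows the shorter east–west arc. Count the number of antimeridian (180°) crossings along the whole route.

3

Leg 1: +141.87° → -107.63°, shortest Δλ = 110.5° (east) — crosses 180°.
Leg 2: -107.63° → +89.31°, shortest Δλ = -163.06° (west) — crosses 180°.
Leg 3: +89.31° → -16.66°, shortest Δλ = -105.97° (west) — does not cross 180°.
Leg 4: -16.66° → +178.73°, shortest Δλ = -164.61° (west) — crosses 180°.
Total crossings: 3.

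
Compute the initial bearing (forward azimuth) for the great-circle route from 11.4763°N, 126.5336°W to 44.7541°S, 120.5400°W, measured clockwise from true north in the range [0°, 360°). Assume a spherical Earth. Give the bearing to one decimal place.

Δλ = -120.5400 − -126.5336 = 5.9936°.
θ = atan2( sin Δλ · cos φ₂ , cos φ₁ · sin φ₂ − sin φ₁ · cos φ₂ · cos Δλ )
  = atan2(0.07415, -0.83051) = 174.898° → normalised to [0°, 360°): 174.898°.

174.9°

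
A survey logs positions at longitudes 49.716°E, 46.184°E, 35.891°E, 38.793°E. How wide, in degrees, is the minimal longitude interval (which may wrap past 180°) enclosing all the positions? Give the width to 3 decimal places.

13.825°

Sort the longitudes: +35.891°, +38.793°, +46.184°, +49.716°.
Eastward gaps between consecutive values (wrapping around): 2.902°, 7.391°, 3.532°, 346.175°.
Largest gap = 346.175° ⇒ minimal covering band is its complement: 360° − 346.175° = 13.825°.
Band runs from +35.891° eastward to +49.716°.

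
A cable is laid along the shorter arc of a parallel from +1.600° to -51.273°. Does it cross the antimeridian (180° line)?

Signed shortest Δλ = ((-51.273 − 1.600 + 180) mod 360) − 180 = -52.873°.
Going west by 52.873° from +1.600° reaches -51.273° without touching 180°.

No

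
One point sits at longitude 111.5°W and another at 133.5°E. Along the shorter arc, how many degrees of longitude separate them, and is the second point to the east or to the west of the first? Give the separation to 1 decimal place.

Raw difference: 133.5 − -111.5 = 245.0°.
Normalise into (−180°, 180°]: 245.0° − 360° = -115.0°.
Negative ⇒ the second point lies to the west; separation 115.0°.

115.0° west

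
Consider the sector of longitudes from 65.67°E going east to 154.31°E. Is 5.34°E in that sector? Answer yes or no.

No

Band width going east from +65.67° to +154.31°: ((154.31 − 65.67) mod 360) = 88.64°.
Offset of +5.34° east of the west edge: ((5.34 − 65.67) mod 360) = 299.67°.
299.67° > 88.64° ⇒ outside.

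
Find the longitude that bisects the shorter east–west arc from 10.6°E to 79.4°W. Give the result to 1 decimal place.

Signed shortest Δλ from +10.6° to -79.4° is -90.0°.
Midpoint longitude = +10.6° + (-90.0°)/2 = +10.6° − 45.0° = -34.4°.

34.4°W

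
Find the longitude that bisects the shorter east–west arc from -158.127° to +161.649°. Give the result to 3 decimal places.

-178.239°

Signed shortest Δλ from -158.127° to +161.649° is -40.224°.
Midpoint longitude = -158.127° + (-40.224°)/2 = -158.127° − 20.112° = -178.239°.
(The naïve average (-158.127 + +161.649)/2 = 1.761° is on the wrong side of the globe.)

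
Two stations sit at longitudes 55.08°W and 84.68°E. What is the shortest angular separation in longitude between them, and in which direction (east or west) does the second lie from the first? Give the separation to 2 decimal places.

139.76° east

Raw difference: 84.68 − -55.08 = 139.76°.
Normalise into (−180°, 180°]: 139.76° stays 139.76°.
Positive ⇒ the second point lies to the east; separation 139.76°.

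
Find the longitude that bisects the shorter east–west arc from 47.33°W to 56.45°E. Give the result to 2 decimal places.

Signed shortest Δλ from -47.33° to +56.45° is +103.78°.
Midpoint longitude = -47.33° + (+103.78°)/2 = -47.33° + 51.89° = +4.56°.

4.56°E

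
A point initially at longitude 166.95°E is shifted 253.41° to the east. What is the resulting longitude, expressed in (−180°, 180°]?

Start at +166.95°; shift +253.41° → +420.36°.
+420.36° lies outside (−180°, 180°]; subtract 360° → +60.36°.

60.36°E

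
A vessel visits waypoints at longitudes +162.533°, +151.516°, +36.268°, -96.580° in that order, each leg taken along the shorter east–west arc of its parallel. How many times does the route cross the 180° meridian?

Leg 1: +162.533° → +151.516°, shortest Δλ = -11.017° (west) — does not cross 180°.
Leg 2: +151.516° → +36.268°, shortest Δλ = -115.248° (west) — does not cross 180°.
Leg 3: +36.268° → -96.580°, shortest Δλ = -132.848° (west) — does not cross 180°.
Total crossings: 0.

0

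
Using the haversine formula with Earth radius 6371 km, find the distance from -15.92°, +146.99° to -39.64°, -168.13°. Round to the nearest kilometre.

5070 km

Δλ = -168.13 − 146.99 = -315.12°; wrapped into (−180°, 180°]: 44.88°.
Δφ = -39.64 − -15.92 = -23.72°.
a = sin²(Δφ/2) + cos φ₁ · cos φ₂ · sin²(Δλ/2) = 0.150140.
c = 2·atan2(√a, √(1−a)) = 0.79579 rad → d = 6371·c ≈ 5069.98 km.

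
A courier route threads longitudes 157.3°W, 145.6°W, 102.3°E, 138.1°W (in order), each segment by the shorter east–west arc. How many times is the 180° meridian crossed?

2

Leg 1: -157.3° → -145.6°, shortest Δλ = 11.7° (east) — does not cross 180°.
Leg 2: -145.6° → +102.3°, shortest Δλ = -112.1° (west) — crosses 180°.
Leg 3: +102.3° → -138.1°, shortest Δλ = 119.6° (east) — crosses 180°.
Total crossings: 2.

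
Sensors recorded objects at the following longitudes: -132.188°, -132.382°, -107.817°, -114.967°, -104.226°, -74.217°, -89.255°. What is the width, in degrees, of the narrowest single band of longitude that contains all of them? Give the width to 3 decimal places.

58.165°

Sort the longitudes: -132.382°, -132.188°, -114.967°, -107.817°, -104.226°, -89.255°, -74.217°.
Eastward gaps between consecutive values (wrapping around): 0.194°, 17.221°, 7.150°, 3.591°, 14.971°, 15.038°, 301.835°.
Largest gap = 301.835° ⇒ minimal covering band is its complement: 360° − 301.835° = 58.165°.
Band runs from -132.382° eastward to -74.217°.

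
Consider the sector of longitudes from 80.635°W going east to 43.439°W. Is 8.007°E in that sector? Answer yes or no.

No

Band width going east from -80.635° to -43.439°: ((-43.439 − -80.635) mod 360) = 37.196°.
Offset of +8.007° east of the west edge: ((8.007 − -80.635) mod 360) = 88.642°.
88.642° > 37.196° ⇒ outside.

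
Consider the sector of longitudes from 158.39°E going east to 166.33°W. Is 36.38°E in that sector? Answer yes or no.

Band width going east from +158.39° to -166.33°: ((-166.33 − 158.39) mod 360) = 35.28°.
Offset of +36.38° east of the west edge: ((36.38 − 158.39) mod 360) = 237.99°.
237.99° > 35.28° ⇒ outside.

No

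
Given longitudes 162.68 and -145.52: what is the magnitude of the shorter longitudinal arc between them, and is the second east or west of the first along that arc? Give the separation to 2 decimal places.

Raw difference: -145.52 − 162.68 = -308.2°.
Normalise into (−180°, 180°]: -308.2° + 360° = 51.8°.
Positive ⇒ the second point lies to the east; separation 51.80°.

51.80° east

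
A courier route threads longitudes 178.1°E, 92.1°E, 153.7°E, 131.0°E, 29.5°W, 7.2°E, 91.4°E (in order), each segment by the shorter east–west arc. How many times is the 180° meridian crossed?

0

Leg 1: +178.1° → +92.1°, shortest Δλ = -86.0° (west) — does not cross 180°.
Leg 2: +92.1° → +153.7°, shortest Δλ = 61.6° (east) — does not cross 180°.
Leg 3: +153.7° → +131.0°, shortest Δλ = -22.7° (west) — does not cross 180°.
Leg 4: +131.0° → -29.5°, shortest Δλ = -160.5° (west) — does not cross 180°.
Leg 5: -29.5° → +7.2°, shortest Δλ = 36.7° (east) — does not cross 180°.
Leg 6: +7.2° → +91.4°, shortest Δλ = 84.2° (east) — does not cross 180°.
Total crossings: 0.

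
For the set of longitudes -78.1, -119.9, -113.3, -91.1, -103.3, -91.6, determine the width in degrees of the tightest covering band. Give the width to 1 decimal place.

Sort the longitudes: -119.9°, -113.3°, -103.3°, -91.6°, -91.1°, -78.1°.
Eastward gaps between consecutive values (wrapping around): 6.6°, 10.0°, 11.7°, 0.5°, 13.0°, 318.2°.
Largest gap = 318.2° ⇒ minimal covering band is its complement: 360° − 318.2° = 41.8°.
Band runs from -119.9° eastward to -78.1°.

41.8°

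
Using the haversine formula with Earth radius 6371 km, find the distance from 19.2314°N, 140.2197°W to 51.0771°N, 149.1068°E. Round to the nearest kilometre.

7015 km

Δλ = 149.1068 − -140.2197 = 289.3265°; wrapped into (−180°, 180°]: -70.6735°.
Δφ = 51.0771 − 19.2314 = 31.8457°.
a = sin²(Δφ/2) + cos φ₁ · cos φ₂ · sin²(Δλ/2) = 0.273709.
c = 2·atan2(√a, √(1−a)) = 1.10114 rad → d = 6371·c ≈ 7015.34 km.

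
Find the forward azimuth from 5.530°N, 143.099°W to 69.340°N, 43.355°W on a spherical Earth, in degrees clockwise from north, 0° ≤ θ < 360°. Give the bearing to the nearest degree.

20°

Δλ = -43.355 − -143.099 = 99.744°.
θ = atan2( sin Δλ · cos φ₂ , cos φ₁ · sin φ₂ − sin φ₁ · cos φ₂ · cos Δλ )
  = atan2(0.34773, 0.93709) = 20.359° → normalised to [0°, 360°): 20.359°.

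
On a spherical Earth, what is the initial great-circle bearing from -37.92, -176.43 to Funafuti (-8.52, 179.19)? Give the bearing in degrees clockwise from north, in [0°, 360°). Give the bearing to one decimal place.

351.2°

Δλ = 179.19 − -176.43 = 355.62°; wrapped into (−180°, 180°]: -4.38°.
θ = atan2( sin Δλ · cos φ₂ , cos φ₁ · sin φ₂ − sin φ₁ · cos φ₂ · cos Δλ )
  = atan2(-0.07553, 0.48913) = -8.778° → normalised to [0°, 360°): 351.222°.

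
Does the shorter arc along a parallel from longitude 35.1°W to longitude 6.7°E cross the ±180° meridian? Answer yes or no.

No

Signed shortest Δλ = ((6.7 − -35.1 + 180) mod 360) − 180 = 41.8°.
Going east by 41.8° from -35.1° reaches +6.7° without touching 180°.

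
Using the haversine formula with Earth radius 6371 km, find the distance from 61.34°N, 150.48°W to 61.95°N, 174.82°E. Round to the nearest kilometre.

1812 km

Δλ = 174.82 − -150.48 = 325.30°; wrapped into (−180°, 180°]: -34.70°.
Δφ = 61.95 − 61.34 = 0.61°.
a = sin²(Δφ/2) + cos φ₁ · cos φ₂ · sin²(Δλ/2) = 0.020085.
c = 2·atan2(√a, √(1−a)) = 0.28440 rad → d = 6371·c ≈ 1811.90 km.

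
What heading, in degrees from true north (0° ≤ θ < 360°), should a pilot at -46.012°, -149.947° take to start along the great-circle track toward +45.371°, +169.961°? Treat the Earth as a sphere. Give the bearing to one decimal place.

Δλ = 169.961 − -149.947 = 319.908°; wrapped into (−180°, 180°]: -40.092°.
θ = atan2( sin Δλ · cos φ₂ , cos φ₁ · sin φ₂ − sin φ₁ · cos φ₂ · cos Δλ )
  = atan2(-0.45243, 0.88093) = -27.184° → normalised to [0°, 360°): 332.816°.

332.8°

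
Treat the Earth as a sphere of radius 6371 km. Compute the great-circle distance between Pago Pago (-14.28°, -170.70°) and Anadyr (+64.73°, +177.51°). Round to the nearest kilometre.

Δλ = 177.51 − -170.70 = 348.21°; wrapped into (−180°, 180°]: -11.79°.
Δφ = 64.73 − -14.28 = 79.01°.
a = sin²(Δφ/2) + cos φ₁ · cos φ₂ · sin²(Δλ/2) = 0.409045.
c = 2·atan2(√a, √(1−a)) = 1.38787 rad → d = 6371·c ≈ 8842.11 km.

8842 km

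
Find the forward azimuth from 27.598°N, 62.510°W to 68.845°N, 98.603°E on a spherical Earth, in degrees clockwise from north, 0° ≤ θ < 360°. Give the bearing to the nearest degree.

Δλ = 98.603 − -62.510 = 161.113°.
θ = atan2( sin Δλ · cos φ₂ , cos φ₁ · sin φ₂ − sin φ₁ · cos φ₂ · cos Δλ )
  = atan2(0.11682, 0.98468) = 6.766° → normalised to [0°, 360°): 6.766°.

7°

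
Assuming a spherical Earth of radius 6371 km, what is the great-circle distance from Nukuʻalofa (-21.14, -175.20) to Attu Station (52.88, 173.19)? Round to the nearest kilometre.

Δλ = 173.19 − -175.20 = 348.39°; wrapped into (−180°, 180°]: -11.61°.
Δφ = 52.88 − -21.14 = 74.02°.
a = sin²(Δφ/2) + cos φ₁ · cos φ₂ · sin²(Δλ/2) = 0.368107.
c = 2·atan2(√a, √(1−a)) = 1.30385 rad → d = 6371·c ≈ 8306.84 km.

8307 km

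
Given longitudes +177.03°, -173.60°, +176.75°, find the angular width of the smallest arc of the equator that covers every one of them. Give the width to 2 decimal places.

Sort the longitudes: -173.60°, +176.75°, +177.03°.
Eastward gaps between consecutive values (wrapping around): 350.35°, 0.28°, 9.37°.
Largest gap = 350.35° ⇒ minimal covering band is its complement: 360° − 350.35° = 9.65°.
Band runs from +176.75° eastward to -173.60°, crossing the antimeridian.

9.65°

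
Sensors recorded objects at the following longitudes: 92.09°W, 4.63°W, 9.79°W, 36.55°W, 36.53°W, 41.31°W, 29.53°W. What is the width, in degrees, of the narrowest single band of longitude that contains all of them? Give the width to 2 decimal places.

87.46°

Sort the longitudes: -92.09°, -41.31°, -36.55°, -36.53°, -29.53°, -9.79°, -4.63°.
Eastward gaps between consecutive values (wrapping around): 50.78°, 4.76°, 0.02°, 7.00°, 19.74°, 5.16°, 272.54°.
Largest gap = 272.54° ⇒ minimal covering band is its complement: 360° − 272.54° = 87.46°.
Band runs from -92.09° eastward to -4.63°.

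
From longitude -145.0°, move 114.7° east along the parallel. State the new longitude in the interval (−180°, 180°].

-30.3°

Start at -145.0°; shift +114.7° → -30.3°.
-30.3° already lies in (−180°, 180°].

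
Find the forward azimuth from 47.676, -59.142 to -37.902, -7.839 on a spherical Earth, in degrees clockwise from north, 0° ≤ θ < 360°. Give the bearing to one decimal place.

Δλ = -7.839 − -59.142 = 51.303°.
θ = atan2( sin Δλ · cos φ₂ , cos φ₁ · sin φ₂ − sin φ₁ · cos φ₂ · cos Δλ )
  = atan2(0.61583, -0.77837) = 141.649° → normalised to [0°, 360°): 141.649°.

141.6°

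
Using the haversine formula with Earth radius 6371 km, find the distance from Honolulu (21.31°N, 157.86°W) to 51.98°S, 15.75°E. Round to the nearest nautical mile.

8942 nmi

Δλ = 15.75 − -157.86 = 173.61°.
Δφ = -51.98 − 21.31 = -73.29°.
a = sin²(Δφ/2) + cos φ₁ · cos φ₂ · sin²(Δλ/2) = 0.928277.
c = 2·atan2(√a, √(1−a)) = 2.59935 rad → d = 6371·c ≈ 16560.47 km ≈ 8941.94 nmi.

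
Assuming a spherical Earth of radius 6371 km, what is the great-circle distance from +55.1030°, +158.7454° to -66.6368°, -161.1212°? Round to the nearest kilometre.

13945 km

Δλ = -161.1212 − 158.7454 = -319.8666°; wrapped into (−180°, 180°]: 40.1334°.
Δφ = -66.6368 − 55.1030 = -121.7398°.
a = sin²(Δφ/2) + cos φ₁ · cos φ₂ · sin²(Δλ/2) = 0.789740.
c = 2·atan2(√a, √(1−a)) = 2.18889 rad → d = 6371·c ≈ 13945.40 km.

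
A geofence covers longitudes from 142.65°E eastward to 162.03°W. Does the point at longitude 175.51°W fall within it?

Yes

Band width going east from +142.65° to -162.03°: ((-162.03 − 142.65) mod 360) = 55.32°.
Offset of -175.51° east of the west edge: ((-175.51 − 142.65) mod 360) = 41.84°.
41.84° ≤ 55.32° ⇒ inside.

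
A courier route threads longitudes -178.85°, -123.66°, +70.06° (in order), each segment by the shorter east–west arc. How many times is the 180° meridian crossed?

1

Leg 1: -178.85° → -123.66°, shortest Δλ = 55.19° (east) — does not cross 180°.
Leg 2: -123.66° → +70.06°, shortest Δλ = -166.28° (west) — crosses 180°.
Total crossings: 1.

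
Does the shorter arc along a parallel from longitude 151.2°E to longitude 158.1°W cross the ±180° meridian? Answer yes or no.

Yes

Naïve |-158.1 − 151.2| = 309.3° > 180°, so the shorter arc goes the other way round — across 180°.
Signed shortest Δλ = ((-158.1 − 151.2 + 180) mod 360) − 180 = 50.7°.
Going east by 50.7° from +151.2° passes through 180° before reaching -158.1°.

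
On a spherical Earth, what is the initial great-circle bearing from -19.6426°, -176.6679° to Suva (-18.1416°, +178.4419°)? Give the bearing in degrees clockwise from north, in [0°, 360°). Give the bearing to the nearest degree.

Δλ = 178.4419 − -176.6679 = 355.1098°; wrapped into (−180°, 180°]: -4.8902°.
θ = atan2( sin Δλ · cos φ₂ , cos φ₁ · sin φ₂ − sin φ₁ · cos φ₂ · cos Δλ )
  = atan2(-0.08101, 0.02503) = -72.829° → normalised to [0°, 360°): 287.171°.

287°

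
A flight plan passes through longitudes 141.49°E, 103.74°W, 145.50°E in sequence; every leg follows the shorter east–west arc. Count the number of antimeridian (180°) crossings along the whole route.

2

Leg 1: +141.49° → -103.74°, shortest Δλ = 114.77° (east) — crosses 180°.
Leg 2: -103.74° → +145.50°, shortest Δλ = -110.76° (west) — crosses 180°.
Total crossings: 2.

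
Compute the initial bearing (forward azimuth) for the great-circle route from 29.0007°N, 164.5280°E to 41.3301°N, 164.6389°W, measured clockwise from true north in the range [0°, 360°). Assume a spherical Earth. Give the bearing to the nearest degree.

55°

Δλ = -164.6389 − 164.5280 = -329.1669°; wrapped into (−180°, 180°]: 30.8331°.
θ = atan2( sin Δλ · cos φ₂ , cos φ₁ · sin φ₂ − sin φ₁ · cos φ₂ · cos Δλ )
  = atan2(0.38487, 0.26499) = 55.453° → normalised to [0°, 360°): 55.453°.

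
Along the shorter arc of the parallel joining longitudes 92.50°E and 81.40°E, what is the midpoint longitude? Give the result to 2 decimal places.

Signed shortest Δλ from +92.50° to +81.40° is -11.10°.
Midpoint longitude = +92.50° + (-11.10°)/2 = +92.50° − 5.55° = +86.95°.

86.95°E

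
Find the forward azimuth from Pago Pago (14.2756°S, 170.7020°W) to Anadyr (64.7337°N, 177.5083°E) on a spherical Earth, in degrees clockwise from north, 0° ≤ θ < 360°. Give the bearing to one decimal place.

354.9°

Δλ = 177.5083 − -170.7020 = 348.2103°; wrapped into (−180°, 180°]: -11.7897°.
θ = atan2( sin Δλ · cos φ₂ , cos φ₁ · sin φ₂ − sin φ₁ · cos φ₂ · cos Δλ )
  = atan2(-0.08721, 0.97944) = -5.088° → normalised to [0°, 360°): 354.912°.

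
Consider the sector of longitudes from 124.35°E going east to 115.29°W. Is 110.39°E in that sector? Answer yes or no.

Band width going east from +124.35° to -115.29°: ((-115.29 − 124.35) mod 360) = 120.36°.
Offset of +110.39° east of the west edge: ((110.39 − 124.35) mod 360) = 346.04°.
346.04° > 120.36° ⇒ outside.

No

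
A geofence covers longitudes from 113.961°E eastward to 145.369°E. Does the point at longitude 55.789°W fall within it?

No

Band width going east from +113.961° to +145.369°: ((145.369 − 113.961) mod 360) = 31.408°.
Offset of -55.789° east of the west edge: ((-55.789 − 113.961) mod 360) = 190.250°.
190.250° > 31.408° ⇒ outside.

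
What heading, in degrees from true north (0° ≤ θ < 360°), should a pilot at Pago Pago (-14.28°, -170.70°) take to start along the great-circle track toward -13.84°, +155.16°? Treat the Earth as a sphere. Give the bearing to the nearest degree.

266°

Δλ = 155.16 − -170.70 = 325.86°; wrapped into (−180°, 180°]: -34.14°.
θ = atan2( sin Δλ · cos φ₂ , cos φ₁ · sin φ₂ − sin φ₁ · cos φ₂ · cos Δλ )
  = atan2(-0.54492, -0.03359) = -93.528° → normalised to [0°, 360°): 266.472°.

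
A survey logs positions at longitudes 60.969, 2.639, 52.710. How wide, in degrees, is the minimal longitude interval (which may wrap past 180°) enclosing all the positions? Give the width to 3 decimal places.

Sort the longitudes: +2.639°, +52.710°, +60.969°.
Eastward gaps between consecutive values (wrapping around): 50.071°, 8.259°, 301.670°.
Largest gap = 301.670° ⇒ minimal covering band is its complement: 360° − 301.670° = 58.330°.
Band runs from +2.639° eastward to +60.969°.

58.330°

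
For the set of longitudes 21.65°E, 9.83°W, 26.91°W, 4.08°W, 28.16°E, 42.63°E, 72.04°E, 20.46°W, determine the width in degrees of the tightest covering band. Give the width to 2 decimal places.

Sort the longitudes: -26.91°, -20.46°, -9.83°, -4.08°, +21.65°, +28.16°, +42.63°, +72.04°.
Eastward gaps between consecutive values (wrapping around): 6.45°, 10.63°, 5.75°, 25.73°, 6.51°, 14.47°, 29.41°, 261.05°.
Largest gap = 261.05° ⇒ minimal covering band is its complement: 360° − 261.05° = 98.95°.
Band runs from -26.91° eastward to +72.04°.

98.95°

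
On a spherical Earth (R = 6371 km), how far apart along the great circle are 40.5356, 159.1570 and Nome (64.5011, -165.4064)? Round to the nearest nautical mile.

1888 nmi

Δλ = -165.4064 − 159.1570 = -324.5634°; wrapped into (−180°, 180°]: 35.4366°.
Δφ = 64.5011 − 40.5356 = 23.9655°.
a = sin²(Δφ/2) + cos φ₁ · cos φ₂ · sin²(Δλ/2) = 0.073408.
c = 2·atan2(√a, √(1−a)) = 0.54874 rad → d = 6371·c ≈ 3496.01 km ≈ 1887.70 nmi.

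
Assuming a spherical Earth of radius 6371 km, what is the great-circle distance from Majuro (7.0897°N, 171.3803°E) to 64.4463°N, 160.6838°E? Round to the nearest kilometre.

Δλ = 160.6838 − 171.3803 = -10.6965°.
Δφ = 64.4463 − 7.0897 = 57.3566°.
a = sin²(Δφ/2) + cos φ₁ · cos φ₂ · sin²(Δλ/2) = 0.234015.
c = 2·atan2(√a, √(1−a)) = 1.00987 rad → d = 6371·c ≈ 6433.88 km.

6434 km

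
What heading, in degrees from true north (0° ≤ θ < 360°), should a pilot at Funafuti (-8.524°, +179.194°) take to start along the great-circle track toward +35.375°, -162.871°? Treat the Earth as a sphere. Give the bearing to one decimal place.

20.1°

Δλ = -162.871 − 179.194 = -342.065°; wrapped into (−180°, 180°]: 17.935°.
θ = atan2( sin Δλ · cos φ₂ , cos φ₁ · sin φ₂ − sin φ₁ · cos φ₂ · cos Δλ )
  = atan2(0.25109, 0.68752) = 20.063° → normalised to [0°, 360°): 20.063°.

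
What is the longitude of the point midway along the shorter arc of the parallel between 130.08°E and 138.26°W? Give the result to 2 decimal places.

175.91°E

Signed shortest Δλ from +130.08° to -138.26° is +91.66°.
Midpoint longitude = +130.08° + (+91.66°)/2 = +130.08° + 45.83° = +175.91°.
(The naïve average (+130.08 + -138.26)/2 = -4.09° is on the wrong side of the globe.)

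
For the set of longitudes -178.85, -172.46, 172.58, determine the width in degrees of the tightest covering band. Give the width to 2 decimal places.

14.96°

Sort the longitudes: -178.85°, -172.46°, +172.58°.
Eastward gaps between consecutive values (wrapping around): 6.39°, 345.04°, 8.57°.
Largest gap = 345.04° ⇒ minimal covering band is its complement: 360° − 345.04° = 14.96°.
Band runs from +172.58° eastward to -172.46°, crossing the antimeridian.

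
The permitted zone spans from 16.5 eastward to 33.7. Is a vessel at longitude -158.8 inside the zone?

Band width going east from +16.5° to +33.7°: ((33.7 − 16.5) mod 360) = 17.2°.
Offset of -158.8° east of the west edge: ((-158.8 − 16.5) mod 360) = 184.7°.
184.7° > 17.2° ⇒ outside.

No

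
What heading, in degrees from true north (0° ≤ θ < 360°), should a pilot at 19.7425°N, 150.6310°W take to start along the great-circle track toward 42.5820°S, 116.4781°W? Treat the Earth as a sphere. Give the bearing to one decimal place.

Δλ = -116.4781 − -150.6310 = 34.1529°.
θ = atan2( sin Δλ · cos φ₂ , cos φ₁ · sin φ₂ − sin φ₁ · cos φ₂ · cos Δλ )
  = atan2(0.41337, -0.84270) = 153.871° → normalised to [0°, 360°): 153.871°.

153.9°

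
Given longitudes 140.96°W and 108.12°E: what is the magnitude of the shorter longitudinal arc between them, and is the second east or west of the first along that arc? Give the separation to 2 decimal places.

Raw difference: 108.12 − -140.96 = 249.08°.
Normalise into (−180°, 180°]: 249.08° − 360° = -110.92°.
Negative ⇒ the second point lies to the west; separation 110.92°.

110.92° west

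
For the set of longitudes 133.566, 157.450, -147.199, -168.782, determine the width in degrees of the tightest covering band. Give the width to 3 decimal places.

79.235°

Sort the longitudes: -168.782°, -147.199°, +133.566°, +157.450°.
Eastward gaps between consecutive values (wrapping around): 21.583°, 280.765°, 23.884°, 33.768°.
Largest gap = 280.765° ⇒ minimal covering band is its complement: 360° − 280.765° = 79.235°.
Band runs from +133.566° eastward to -147.199°, crossing the antimeridian.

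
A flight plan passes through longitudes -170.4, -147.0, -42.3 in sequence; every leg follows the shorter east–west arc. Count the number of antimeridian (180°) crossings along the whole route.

0

Leg 1: -170.4° → -147.0°, shortest Δλ = 23.4° (east) — does not cross 180°.
Leg 2: -147.0° → -42.3°, shortest Δλ = 104.7° (east) — does not cross 180°.
Total crossings: 0.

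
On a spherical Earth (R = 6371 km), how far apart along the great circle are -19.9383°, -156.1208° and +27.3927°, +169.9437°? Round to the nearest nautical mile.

Δλ = 169.9437 − -156.1208 = 326.0645°; wrapped into (−180°, 180°]: -33.9355°.
Δφ = 27.3927 − -19.9383 = 47.3310°.
a = sin²(Δφ/2) + cos φ₁ · cos φ₂ · sin²(Δλ/2) = 0.232204.
c = 2·atan2(√a, √(1−a)) = 1.00559 rad → d = 6371·c ≈ 6406.60 km ≈ 3459.29 nmi.

3459 nmi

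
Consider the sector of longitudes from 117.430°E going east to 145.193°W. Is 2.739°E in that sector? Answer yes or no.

No

Band width going east from +117.430° to -145.193°: ((-145.193 − 117.430) mod 360) = 97.377°.
Offset of +2.739° east of the west edge: ((2.739 − 117.430) mod 360) = 245.309°.
245.309° > 97.377° ⇒ outside.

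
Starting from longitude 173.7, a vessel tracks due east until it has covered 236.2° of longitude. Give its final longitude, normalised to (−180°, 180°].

Start at +173.7°; shift +236.2° → +409.9°.
+409.9° lies outside (−180°, 180°]; subtract 360° → +49.9°.

+49.9°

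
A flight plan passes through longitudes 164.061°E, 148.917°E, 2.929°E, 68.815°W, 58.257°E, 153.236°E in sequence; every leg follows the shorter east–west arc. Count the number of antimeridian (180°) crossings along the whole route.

Leg 1: +164.061° → +148.917°, shortest Δλ = -15.144° (west) — does not cross 180°.
Leg 2: +148.917° → +2.929°, shortest Δλ = -145.988° (west) — does not cross 180°.
Leg 3: +2.929° → -68.815°, shortest Δλ = -71.744° (west) — does not cross 180°.
Leg 4: -68.815° → +58.257°, shortest Δλ = 127.072° (east) — does not cross 180°.
Leg 5: +58.257° → +153.236°, shortest Δλ = 94.979° (east) — does not cross 180°.
Total crossings: 0.

0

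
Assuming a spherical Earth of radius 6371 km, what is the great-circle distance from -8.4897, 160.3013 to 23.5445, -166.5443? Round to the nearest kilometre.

Δλ = -166.5443 − 160.3013 = -326.8456°; wrapped into (−180°, 180°]: 33.1544°.
Δφ = 23.5445 − -8.4897 = 32.0342°.
a = sin²(Δφ/2) + cos φ₁ · cos φ₂ · sin²(Δλ/2) = 0.149940.
c = 2·atan2(√a, √(1−a)) = 0.79523 rad → d = 6371·c ≈ 5066.42 km.

5066 km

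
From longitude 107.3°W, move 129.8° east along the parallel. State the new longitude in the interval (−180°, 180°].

Start at -107.3°; shift +129.8° → +22.5°.
+22.5° already lies in (−180°, 180°].

22.5°E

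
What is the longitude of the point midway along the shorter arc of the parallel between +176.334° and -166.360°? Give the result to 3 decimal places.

-175.013°

Signed shortest Δλ from +176.334° to -166.360° is +17.306°.
Midpoint longitude = +176.334° + (+17.306°)/2 = +176.334° + 8.653° = +184.987°.
Normalise into (−180°, 180°]: -175.013°.
(The naïve average (+176.334 + -166.360)/2 = 4.987° is on the wrong side of the globe.)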